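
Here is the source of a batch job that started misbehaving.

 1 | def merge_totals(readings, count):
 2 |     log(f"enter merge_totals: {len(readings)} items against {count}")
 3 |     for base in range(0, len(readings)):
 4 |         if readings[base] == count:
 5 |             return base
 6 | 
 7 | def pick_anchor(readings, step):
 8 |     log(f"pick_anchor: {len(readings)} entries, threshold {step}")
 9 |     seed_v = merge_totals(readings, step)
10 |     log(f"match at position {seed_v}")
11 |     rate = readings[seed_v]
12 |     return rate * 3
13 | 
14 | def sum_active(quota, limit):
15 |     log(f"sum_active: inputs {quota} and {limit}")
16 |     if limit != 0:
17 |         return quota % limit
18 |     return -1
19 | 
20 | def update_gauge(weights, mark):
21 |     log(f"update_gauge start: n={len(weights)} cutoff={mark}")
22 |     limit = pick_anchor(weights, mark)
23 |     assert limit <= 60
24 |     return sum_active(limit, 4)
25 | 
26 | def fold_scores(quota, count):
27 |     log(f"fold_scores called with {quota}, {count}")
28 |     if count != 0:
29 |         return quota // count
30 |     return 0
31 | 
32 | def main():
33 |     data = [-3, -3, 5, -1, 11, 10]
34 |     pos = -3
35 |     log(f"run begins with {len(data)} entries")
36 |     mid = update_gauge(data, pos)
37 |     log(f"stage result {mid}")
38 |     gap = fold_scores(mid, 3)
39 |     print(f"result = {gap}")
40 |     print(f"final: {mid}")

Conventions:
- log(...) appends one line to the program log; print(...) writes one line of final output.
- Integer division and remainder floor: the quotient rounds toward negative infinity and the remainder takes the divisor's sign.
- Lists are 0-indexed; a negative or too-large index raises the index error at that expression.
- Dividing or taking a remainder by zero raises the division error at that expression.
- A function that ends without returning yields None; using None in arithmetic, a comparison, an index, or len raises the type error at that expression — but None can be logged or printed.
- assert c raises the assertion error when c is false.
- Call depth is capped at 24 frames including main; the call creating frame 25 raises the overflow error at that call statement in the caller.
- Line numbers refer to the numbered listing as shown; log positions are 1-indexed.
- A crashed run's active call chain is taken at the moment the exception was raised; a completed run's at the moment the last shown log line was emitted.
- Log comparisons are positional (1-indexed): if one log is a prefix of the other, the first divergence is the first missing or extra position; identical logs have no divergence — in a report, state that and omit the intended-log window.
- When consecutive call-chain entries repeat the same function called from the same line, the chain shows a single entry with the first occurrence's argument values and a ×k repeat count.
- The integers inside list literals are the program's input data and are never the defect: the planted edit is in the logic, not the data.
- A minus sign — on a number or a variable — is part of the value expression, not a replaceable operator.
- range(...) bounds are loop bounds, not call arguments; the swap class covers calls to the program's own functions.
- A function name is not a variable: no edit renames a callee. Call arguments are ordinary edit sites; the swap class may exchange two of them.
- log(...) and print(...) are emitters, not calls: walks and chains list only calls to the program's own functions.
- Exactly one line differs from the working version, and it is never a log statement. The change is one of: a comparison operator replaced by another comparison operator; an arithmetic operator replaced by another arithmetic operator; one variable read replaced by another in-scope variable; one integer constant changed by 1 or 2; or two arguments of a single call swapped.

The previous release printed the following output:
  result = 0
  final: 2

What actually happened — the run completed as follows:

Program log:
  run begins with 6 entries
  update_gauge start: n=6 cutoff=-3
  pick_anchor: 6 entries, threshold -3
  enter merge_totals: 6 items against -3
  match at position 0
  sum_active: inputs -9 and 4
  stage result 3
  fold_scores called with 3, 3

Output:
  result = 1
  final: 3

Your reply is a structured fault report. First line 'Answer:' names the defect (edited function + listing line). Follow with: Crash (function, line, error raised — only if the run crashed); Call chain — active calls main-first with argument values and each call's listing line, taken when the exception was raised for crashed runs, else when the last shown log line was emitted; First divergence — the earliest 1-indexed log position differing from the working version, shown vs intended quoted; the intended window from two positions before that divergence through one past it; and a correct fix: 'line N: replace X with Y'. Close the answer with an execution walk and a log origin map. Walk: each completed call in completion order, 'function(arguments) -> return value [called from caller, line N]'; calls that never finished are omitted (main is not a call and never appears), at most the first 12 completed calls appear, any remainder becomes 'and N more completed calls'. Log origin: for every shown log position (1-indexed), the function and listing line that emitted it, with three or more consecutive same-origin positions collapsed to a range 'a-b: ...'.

Answer: the defect is in pick_anchor at line 12.
Key observation: Everything matches until log position 6, which reads 'sum_active: inputs -9 and 4' in place of 'sum_active: inputs -6 and 4'.
Call chain: main -> fold_scores(3, 3) (called at line 38).
First divergence: position 6; shown 'sum_active: inputs -9 and 4' vs intended 'sum_active: inputs -6 and 4'.
Intended log window:
  4: enter merge_totals: 6 items against -3
  5: match at position 0
  6: sum_active: inputs -6 and 4
  7: stage result 2
Execution walk:
  merge_totals([-3, -3, 5, -1, 11, 10], -3) -> 0  [called from pick_anchor, line 9]
  pick_anchor([-3, -3, 5, -1, 11, 10], -3) -> -9  [called from update_gauge, line 22]
  sum_active(-9, 4) -> 3  [called from update_gauge, line 24]
  update_gauge([-3, -3, 5, -1, 11, 10], -3) -> 3  [called from main, line 36]
  fold_scores(3, 3) -> 1  [called from main, line 38]
Log origins:
  1 — main, line 35
  2 — update_gauge, line 21
  3 — pick_anchor, line 8
  4 — merge_totals, line 2
  5 — pick_anchor, line 10
  6 — sum_active, line 15
  7 — main, line 37
  8 — fold_scores, line 27
A correct fix: line 12: replace `3` with `2`.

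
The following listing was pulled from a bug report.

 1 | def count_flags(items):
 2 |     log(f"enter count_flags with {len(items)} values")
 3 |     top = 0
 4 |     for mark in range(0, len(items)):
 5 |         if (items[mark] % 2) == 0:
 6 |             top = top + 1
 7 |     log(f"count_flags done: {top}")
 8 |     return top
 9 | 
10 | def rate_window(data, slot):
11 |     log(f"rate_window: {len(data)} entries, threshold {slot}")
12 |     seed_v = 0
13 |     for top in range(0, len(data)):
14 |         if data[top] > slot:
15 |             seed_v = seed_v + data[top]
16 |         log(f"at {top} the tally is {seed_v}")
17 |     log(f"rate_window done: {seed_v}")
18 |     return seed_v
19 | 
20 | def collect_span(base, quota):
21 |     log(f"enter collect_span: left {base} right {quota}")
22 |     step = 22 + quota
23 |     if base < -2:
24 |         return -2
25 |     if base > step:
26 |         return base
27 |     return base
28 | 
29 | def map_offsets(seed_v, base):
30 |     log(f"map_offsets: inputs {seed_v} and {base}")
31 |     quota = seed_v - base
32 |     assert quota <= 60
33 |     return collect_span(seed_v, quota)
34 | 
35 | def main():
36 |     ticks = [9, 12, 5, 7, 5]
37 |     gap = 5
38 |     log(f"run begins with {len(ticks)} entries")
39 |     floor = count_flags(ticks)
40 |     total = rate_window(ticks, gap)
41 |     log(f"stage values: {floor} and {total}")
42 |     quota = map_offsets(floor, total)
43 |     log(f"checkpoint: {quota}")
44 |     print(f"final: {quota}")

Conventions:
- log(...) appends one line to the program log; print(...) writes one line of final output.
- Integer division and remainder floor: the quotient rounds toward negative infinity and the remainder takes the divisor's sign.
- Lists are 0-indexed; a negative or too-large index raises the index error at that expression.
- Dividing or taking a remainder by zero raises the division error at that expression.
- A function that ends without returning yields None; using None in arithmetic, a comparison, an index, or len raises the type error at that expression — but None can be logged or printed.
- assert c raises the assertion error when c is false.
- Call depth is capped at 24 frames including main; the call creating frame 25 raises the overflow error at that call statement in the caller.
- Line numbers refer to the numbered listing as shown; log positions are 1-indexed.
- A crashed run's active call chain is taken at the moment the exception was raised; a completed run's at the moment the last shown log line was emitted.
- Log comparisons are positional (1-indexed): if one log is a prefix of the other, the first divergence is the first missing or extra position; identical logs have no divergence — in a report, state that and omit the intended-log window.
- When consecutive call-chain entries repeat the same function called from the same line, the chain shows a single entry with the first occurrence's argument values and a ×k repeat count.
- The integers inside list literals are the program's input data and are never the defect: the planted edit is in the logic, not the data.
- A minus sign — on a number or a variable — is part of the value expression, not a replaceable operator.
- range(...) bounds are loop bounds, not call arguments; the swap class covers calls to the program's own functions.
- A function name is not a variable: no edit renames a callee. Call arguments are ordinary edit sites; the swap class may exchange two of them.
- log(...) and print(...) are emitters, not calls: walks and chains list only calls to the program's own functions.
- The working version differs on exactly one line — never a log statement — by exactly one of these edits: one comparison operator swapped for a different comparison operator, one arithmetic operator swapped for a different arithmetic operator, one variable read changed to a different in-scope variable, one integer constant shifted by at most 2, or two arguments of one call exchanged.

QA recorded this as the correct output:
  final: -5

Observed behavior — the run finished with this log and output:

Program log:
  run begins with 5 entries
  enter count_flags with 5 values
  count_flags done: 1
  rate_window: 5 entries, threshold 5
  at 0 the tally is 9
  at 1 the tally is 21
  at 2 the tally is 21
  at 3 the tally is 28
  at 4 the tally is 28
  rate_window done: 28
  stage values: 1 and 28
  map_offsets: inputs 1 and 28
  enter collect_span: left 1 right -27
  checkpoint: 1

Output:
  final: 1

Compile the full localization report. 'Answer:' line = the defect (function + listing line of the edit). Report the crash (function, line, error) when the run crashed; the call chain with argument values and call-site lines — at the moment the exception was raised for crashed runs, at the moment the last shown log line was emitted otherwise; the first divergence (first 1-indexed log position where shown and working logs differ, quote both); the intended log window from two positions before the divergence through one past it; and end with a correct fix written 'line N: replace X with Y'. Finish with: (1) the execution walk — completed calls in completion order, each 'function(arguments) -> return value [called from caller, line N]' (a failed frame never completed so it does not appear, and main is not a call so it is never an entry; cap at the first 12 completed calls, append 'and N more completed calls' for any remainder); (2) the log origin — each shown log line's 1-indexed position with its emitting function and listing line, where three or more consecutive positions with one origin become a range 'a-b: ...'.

Answer: the defect is in collect_span at line 26.
Core observation: Position 14 is the first bad log line: 'checkpoint: 1' should read 'checkpoint: -5'.
Call chain: main.
First divergence: position 14 — the shown line 'checkpoint: 1' should read 'checkpoint: -5'.
Intended log window:
  12: map_offsets: inputs 1 and 28
  13: enter collect_span: left 1 right -27
  14: checkpoint: -5
Execution walk:
  count_flags([9, 12, 5, 7, 5]) -> 1  [called from main, line 39]
  rate_window([9, 12, 5, 7, 5], 5) -> 28  [called from main, line 40]
  collect_span(1, -27) -> 1  [called from map_offsets, line 33]
  map_offsets(1, 28) -> 1  [called from main, line 42]
Origin of each log line:
  1: from main, line 38
  2: from count_flags, line 2
  3: from count_flags, line 7
  4: from rate_window, line 11
  5-9: from rate_window, line 16
  10: from rate_window, line 17
  11: from main, line 41
  12: from map_offsets, line 30
  13: from collect_span, line 21
  14: from main, line 43
A correct fix: line 26: replace `base` with `step`.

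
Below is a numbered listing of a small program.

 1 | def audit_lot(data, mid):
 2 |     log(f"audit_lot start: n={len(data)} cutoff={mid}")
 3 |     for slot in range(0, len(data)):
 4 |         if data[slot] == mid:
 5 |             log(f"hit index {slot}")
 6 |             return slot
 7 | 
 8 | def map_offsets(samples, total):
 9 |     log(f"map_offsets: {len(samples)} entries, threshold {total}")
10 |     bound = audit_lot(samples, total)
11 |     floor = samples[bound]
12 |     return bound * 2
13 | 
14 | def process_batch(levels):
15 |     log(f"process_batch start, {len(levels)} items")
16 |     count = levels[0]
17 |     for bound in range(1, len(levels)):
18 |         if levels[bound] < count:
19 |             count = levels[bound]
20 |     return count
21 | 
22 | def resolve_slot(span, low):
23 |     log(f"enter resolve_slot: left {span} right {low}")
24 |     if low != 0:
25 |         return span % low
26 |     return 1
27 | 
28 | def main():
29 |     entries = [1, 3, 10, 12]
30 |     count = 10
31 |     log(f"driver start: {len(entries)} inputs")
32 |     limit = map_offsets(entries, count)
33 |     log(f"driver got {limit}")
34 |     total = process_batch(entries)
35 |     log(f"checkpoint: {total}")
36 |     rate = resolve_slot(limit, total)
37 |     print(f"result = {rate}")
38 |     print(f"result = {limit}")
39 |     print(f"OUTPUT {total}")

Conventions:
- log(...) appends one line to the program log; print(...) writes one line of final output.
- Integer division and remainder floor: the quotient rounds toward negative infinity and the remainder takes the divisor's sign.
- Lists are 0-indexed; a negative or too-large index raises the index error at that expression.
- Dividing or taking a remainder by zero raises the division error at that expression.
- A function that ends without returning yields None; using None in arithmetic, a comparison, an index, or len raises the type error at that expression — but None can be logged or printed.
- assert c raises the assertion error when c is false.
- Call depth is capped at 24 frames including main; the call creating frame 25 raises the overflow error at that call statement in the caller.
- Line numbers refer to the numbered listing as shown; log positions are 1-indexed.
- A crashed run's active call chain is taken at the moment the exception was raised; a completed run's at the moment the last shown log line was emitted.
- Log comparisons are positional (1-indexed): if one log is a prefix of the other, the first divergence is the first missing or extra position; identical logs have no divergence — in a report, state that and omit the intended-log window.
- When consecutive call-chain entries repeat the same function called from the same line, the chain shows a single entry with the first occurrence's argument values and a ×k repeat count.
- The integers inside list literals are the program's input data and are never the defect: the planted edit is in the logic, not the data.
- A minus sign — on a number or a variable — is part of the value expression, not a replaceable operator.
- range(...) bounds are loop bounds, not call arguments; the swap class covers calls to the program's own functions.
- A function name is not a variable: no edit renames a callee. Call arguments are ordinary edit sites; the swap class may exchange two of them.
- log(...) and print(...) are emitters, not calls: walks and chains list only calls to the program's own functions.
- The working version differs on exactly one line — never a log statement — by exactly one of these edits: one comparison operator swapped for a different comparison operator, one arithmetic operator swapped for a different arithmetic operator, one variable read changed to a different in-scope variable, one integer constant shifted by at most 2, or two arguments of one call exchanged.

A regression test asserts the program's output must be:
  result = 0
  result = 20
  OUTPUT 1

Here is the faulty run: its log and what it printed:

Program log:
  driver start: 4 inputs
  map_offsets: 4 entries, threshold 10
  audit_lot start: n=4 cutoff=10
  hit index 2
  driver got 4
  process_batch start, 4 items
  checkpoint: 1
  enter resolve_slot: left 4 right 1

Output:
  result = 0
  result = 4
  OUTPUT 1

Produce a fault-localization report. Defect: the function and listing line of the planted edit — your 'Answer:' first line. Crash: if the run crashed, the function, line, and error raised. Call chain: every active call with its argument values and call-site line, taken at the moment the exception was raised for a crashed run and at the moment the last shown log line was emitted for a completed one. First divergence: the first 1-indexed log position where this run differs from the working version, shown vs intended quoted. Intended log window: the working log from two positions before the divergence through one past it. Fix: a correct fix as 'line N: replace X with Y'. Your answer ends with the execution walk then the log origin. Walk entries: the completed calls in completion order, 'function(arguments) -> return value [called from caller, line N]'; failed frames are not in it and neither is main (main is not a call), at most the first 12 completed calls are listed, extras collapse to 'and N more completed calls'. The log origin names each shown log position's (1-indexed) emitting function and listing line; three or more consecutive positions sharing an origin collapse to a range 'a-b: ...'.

Answer: the defect is in map_offsets at line 12.
The tell: The log first diverges at position 5: the faulty run prints 'driver got 4' where the working version prints 'driver got 20'.
Call chain: main -> resolve_slot(4, 1) (called at line 36).
First divergence: at position 5 the run shows 'driver got 4' where the working version logs 'driver got 20'.
Intended log window:
  3: audit_lot start: n=4 cutoff=10
  4: hit index 2
  5: driver got 20
  6: process_batch start, 4 items
Execution walk:
  audit_lot([1, 3, 10, 12], 10) -> 2  [called from map_offsets, line 10]
  map_offsets([1, 3, 10, 12], 10) -> 4  [called from main, line 32]
  process_batch([1, 3, 10, 12]) -> 1  [called from main, line 34]
  resolve_slot(4, 1) -> 0  [called from main, line 36]
Log line origins:
  1: logged in main at line 31
  2: logged in map_offsets at line 9
  3: logged in audit_lot at line 2
  4: logged in audit_lot at line 5
  5: logged in main at line 33
  6: logged in process_batch at line 15
  7: logged in main at line 35
  8: logged in resolve_slot at line 23
A correct fix: line 12: replace `bound` with `floor`.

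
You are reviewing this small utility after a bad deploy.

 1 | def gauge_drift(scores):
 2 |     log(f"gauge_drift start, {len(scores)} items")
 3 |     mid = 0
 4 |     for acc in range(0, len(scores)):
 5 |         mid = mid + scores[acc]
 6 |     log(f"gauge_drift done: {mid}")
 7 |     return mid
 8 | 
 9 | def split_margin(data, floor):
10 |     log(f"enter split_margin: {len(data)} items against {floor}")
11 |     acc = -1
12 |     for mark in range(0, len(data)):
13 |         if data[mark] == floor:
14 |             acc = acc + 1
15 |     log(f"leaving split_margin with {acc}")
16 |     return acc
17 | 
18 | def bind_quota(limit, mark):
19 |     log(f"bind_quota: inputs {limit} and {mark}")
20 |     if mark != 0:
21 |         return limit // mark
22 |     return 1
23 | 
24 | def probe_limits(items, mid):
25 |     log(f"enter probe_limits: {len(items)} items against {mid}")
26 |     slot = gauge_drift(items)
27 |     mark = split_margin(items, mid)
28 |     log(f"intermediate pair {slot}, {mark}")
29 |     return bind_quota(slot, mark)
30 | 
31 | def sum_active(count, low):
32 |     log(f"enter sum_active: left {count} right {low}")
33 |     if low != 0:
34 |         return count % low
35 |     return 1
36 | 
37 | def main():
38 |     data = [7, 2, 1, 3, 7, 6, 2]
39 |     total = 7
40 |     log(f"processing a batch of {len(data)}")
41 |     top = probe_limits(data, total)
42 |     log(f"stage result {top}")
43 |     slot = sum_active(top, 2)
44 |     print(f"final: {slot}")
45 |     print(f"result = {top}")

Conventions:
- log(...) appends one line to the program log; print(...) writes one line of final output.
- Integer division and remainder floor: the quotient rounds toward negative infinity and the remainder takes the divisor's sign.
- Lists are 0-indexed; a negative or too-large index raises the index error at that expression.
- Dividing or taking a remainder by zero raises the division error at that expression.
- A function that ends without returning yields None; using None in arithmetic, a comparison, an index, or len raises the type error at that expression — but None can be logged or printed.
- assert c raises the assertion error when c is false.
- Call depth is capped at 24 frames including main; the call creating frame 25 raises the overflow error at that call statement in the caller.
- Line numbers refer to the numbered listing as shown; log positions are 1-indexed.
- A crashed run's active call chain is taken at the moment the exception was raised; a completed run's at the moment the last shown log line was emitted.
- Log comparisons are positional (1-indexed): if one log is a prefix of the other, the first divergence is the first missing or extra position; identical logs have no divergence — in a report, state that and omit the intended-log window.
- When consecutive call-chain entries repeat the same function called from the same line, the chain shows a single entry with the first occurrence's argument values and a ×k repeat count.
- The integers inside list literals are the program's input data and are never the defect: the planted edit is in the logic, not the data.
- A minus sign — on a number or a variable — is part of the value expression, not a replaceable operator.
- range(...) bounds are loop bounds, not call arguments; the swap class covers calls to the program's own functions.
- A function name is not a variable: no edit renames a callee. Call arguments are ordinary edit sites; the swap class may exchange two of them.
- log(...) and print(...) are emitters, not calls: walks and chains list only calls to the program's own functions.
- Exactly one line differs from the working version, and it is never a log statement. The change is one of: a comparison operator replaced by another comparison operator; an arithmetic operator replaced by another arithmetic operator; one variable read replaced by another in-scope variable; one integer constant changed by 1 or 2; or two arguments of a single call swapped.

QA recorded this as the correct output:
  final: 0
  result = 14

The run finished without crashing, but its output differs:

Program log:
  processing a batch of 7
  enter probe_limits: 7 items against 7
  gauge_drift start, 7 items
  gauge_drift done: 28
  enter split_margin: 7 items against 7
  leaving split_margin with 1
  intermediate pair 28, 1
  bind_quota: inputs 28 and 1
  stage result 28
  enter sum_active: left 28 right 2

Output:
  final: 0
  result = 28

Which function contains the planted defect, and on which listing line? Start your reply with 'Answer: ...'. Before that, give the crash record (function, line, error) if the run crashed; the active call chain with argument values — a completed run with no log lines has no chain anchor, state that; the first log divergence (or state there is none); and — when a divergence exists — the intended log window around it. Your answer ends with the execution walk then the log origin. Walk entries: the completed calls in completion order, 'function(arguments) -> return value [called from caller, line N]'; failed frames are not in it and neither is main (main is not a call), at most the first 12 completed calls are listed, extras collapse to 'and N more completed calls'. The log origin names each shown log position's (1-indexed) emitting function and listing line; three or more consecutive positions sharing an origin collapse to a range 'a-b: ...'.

Answer: the defect is in split_margin at line 11.
Key observation: At log position 6 the runs split — shown 'leaving split_margin with 1', but the working version logs 'leaving split_margin with 2'.
Call chain: main -> sum_active(28, 2) (called at line 43).
First divergence: position 6 — shown 'leaving split_margin with 1', intended 'leaving split_margin with 2'.
Intended log window:
  4: gauge_drift done: 28
  5: enter split_margin: 7 items against 7
  6: leaving split_margin with 2
  7: intermediate pair 28, 2
Execution walk:
  gauge_drift([7, 2, 1, 3, 7, 6, 2]) -> 28  [called from probe_limits, line 26]
  split_margin([7, 2, 1, 3, 7, 6, 2], 7) -> 1  [called from probe_limits, line 27]
  bind_quota(28, 1) -> 28  [called from probe_limits, line 29]
  probe_limits([7, 2, 1, 3, 7, 6, 2], 7) -> 28  [called from main, line 41]
  sum_active(28, 2) -> 0  [called from main, line 43]
Origin of each log line:
  1 — main, line 40
  2 — probe_limits, line 25
  3 — gauge_drift, line 2
  4 — gauge_drift, line 6
  5 — split_margin, line 10
  6 — split_margin, line 15
  7 — probe_limits, line 28
  8 — bind_quota, line 19
  9 — main, line 42
  10 — sum_active, line 32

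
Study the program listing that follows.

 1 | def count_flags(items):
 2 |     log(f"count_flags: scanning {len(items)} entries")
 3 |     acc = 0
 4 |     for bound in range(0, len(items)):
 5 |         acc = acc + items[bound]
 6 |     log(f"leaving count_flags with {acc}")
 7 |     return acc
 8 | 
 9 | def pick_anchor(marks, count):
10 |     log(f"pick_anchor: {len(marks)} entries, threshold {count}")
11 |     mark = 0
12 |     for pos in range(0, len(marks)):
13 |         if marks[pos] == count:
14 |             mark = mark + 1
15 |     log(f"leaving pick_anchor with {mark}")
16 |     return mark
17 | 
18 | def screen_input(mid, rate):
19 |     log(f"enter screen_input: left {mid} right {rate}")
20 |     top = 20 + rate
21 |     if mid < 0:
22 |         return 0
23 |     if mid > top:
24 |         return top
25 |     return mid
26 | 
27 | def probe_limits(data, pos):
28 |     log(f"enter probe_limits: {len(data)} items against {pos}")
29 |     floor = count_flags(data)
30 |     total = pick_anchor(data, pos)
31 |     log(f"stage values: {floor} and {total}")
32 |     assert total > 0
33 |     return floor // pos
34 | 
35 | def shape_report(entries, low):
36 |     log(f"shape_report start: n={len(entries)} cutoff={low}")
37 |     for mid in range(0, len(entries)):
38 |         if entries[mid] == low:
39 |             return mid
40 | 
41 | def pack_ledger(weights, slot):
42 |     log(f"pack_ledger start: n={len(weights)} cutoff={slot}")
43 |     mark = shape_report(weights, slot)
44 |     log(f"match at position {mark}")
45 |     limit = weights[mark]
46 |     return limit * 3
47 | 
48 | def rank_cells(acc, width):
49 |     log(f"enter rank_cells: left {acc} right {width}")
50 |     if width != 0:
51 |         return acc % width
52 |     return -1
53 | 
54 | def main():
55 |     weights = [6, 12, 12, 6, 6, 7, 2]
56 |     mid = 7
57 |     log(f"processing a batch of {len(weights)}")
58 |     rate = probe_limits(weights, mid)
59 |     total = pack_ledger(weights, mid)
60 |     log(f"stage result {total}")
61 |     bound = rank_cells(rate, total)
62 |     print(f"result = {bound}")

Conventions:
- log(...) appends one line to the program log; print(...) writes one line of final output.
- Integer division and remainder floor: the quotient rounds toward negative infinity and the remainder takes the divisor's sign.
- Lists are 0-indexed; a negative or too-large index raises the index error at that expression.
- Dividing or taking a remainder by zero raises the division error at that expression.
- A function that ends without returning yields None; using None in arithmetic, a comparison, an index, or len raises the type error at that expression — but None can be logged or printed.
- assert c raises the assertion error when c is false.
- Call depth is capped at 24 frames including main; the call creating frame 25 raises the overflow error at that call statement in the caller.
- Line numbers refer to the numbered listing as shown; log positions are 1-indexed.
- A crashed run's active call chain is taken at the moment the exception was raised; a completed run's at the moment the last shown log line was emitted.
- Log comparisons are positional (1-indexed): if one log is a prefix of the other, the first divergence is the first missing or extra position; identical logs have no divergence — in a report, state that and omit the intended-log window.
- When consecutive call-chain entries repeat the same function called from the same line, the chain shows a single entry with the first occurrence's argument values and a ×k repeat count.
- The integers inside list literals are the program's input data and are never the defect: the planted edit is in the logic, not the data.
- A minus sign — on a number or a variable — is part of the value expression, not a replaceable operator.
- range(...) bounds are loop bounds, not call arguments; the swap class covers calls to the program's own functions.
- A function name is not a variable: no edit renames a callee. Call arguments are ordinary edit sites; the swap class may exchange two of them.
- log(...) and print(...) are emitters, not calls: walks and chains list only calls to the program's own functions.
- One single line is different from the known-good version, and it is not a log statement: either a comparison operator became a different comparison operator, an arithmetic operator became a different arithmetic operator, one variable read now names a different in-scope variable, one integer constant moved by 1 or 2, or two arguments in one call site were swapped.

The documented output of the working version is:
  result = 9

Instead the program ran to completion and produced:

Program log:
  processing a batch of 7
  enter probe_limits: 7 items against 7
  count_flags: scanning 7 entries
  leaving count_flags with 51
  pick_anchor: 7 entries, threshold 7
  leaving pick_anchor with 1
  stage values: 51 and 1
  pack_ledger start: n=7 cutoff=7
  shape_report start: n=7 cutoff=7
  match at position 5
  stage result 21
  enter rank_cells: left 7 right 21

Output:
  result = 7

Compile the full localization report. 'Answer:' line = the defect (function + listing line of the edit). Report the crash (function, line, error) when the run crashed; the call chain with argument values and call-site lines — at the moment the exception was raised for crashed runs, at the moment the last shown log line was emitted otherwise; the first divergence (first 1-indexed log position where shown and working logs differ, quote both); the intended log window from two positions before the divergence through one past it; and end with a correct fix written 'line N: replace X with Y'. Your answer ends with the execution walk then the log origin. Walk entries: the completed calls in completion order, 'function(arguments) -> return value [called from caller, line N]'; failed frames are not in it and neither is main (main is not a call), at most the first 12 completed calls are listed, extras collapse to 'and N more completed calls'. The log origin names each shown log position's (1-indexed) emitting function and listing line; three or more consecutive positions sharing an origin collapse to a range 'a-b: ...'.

Answer: the defect is in probe_limits at line 33.
Core observation: Position 12 is the first bad log line: 'enter rank_cells: left 7 right 21' should read 'enter rank_cells: left 51 right 21'.
Call chain: main -> rank_cells(7, 21) (called at line 61).
First divergence: position 12 — the shown line 'enter rank_cells: left 7 right 21' should read 'enter rank_cells: left 51 right 21'.
Intended log window:
  10: match at position 5
  11: stage result 21
  12: enter rank_cells: left 51 right 21
Execution walk:
  count_flags([6, 12, 12, 6, 6, 7, 2]) -> 51  [called from probe_limits, line 29]
  pick_anchor([6, 12, 12, 6, 6, 7, 2], 7) -> 1  [called from probe_limits, line 30]
  probe_limits([6, 12, 12, 6, 6, 7, 2], 7) -> 7  [called from main, line 58]
  shape_report([6, 12, 12, 6, 6, 7, 2], 7) -> 5  [called from pack_ledger, line 43]
  pack_ledger([6, 12, 12, 6, 6, 7, 2], 7) -> 21  [called from main, line 59]
  rank_cells(7, 21) -> 7  [called from main, line 61]
Log origin:
  1 — main, line 57
  2 — probe_limits, line 28
  3 — count_flags, line 2
  4 — count_flags, line 6
  5 — pick_anchor, line 10
  6 — pick_anchor, line 15
  7 — probe_limits, line 31
  8 — pack_ledger, line 42
  9 — shape_report, line 36
  10 — pack_ledger, line 44
  11 — main, line 60
  12 — rank_cells, line 49
A correct fix: line 33: replace `pos` with `total`.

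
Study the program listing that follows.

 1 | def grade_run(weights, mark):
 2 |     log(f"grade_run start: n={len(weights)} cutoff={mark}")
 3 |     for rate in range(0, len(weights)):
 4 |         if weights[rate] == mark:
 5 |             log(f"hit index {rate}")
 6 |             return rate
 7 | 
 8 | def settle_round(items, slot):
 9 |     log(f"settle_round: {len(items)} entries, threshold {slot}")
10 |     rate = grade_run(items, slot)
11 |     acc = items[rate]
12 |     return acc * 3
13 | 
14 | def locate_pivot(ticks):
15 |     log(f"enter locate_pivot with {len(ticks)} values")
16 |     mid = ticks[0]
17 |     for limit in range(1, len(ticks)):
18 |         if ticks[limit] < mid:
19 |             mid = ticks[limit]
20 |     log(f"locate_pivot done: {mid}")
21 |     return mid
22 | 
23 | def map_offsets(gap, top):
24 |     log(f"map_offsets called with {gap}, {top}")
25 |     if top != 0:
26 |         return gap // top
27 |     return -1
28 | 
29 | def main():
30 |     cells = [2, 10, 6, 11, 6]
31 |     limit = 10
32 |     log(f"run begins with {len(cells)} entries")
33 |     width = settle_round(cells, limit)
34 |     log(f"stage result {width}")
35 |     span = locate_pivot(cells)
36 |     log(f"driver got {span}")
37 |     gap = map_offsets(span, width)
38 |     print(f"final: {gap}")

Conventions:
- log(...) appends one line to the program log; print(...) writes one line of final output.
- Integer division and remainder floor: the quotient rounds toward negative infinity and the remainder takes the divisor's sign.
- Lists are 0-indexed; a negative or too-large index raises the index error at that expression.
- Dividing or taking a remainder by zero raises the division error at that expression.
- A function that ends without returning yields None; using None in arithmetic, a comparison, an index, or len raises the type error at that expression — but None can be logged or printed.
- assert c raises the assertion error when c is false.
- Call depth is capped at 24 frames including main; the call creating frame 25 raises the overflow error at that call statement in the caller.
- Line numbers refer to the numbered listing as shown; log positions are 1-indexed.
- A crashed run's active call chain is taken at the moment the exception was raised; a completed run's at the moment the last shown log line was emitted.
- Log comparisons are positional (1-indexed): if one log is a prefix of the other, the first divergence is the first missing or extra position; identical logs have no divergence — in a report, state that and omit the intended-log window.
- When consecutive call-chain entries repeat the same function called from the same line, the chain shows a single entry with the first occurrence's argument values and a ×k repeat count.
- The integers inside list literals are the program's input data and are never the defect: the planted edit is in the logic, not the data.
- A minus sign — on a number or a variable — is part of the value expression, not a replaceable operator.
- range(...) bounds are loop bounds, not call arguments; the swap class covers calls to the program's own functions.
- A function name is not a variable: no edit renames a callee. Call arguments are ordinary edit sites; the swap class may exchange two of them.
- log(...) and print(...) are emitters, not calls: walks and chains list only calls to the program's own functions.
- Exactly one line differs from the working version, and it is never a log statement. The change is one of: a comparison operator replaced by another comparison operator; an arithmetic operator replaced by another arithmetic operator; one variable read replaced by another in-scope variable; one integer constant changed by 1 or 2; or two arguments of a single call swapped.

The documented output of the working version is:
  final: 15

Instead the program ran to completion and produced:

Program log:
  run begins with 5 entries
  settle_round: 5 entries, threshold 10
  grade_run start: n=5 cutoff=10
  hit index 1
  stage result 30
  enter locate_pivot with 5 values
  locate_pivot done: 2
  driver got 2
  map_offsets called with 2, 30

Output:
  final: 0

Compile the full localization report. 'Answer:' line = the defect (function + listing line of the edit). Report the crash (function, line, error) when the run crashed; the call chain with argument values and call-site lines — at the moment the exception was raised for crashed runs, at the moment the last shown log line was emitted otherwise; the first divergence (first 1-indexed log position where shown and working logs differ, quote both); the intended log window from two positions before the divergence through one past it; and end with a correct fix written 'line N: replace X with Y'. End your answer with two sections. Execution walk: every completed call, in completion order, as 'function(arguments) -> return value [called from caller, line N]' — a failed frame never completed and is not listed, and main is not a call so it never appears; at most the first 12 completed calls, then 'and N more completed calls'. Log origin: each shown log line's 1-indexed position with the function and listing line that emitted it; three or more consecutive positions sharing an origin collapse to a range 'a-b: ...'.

Answer: the defect is in main at line 37.
Key fact: Everything matches until log position 9, which reads 'map_offsets called with 2, 30' in place of 'map_offsets called with 30, 2'.
Call chain: main -> map_offsets(2, 30) (called at line 37).
First divergence: position 9 — shown 'map_offsets called with 2, 30', intended 'map_offsets called with 30, 2'.
Intended log window:
  7: locate_pivot done: 2
  8: driver got 2
  9: map_offsets called with 30, 2
Execution walk:
  grade_run([2, 10, 6, 11, 6], 10) -> 1  [called from settle_round, line 10]
  settle_round([2, 10, 6, 11, 6], 10) -> 30  [called from main, line 33]
  locate_pivot([2, 10, 6, 11, 6]) -> 2  [called from main, line 35]
  map_offsets(2, 30) -> 0  [called from main, line 37]
Log origins:
  1 — main, line 32
  2 — settle_round, line 9
  3 — grade_run, line 2
  4 — grade_run, line 5
  5 — main, line 34
  6 — locate_pivot, line 15
  7 — locate_pivot, line 20
  8 — main, line 36
  9 — map_offsets, line 24
A correct fix: line 37: replace `map_offsets(span, width)` with `map_offsets(width, span)`.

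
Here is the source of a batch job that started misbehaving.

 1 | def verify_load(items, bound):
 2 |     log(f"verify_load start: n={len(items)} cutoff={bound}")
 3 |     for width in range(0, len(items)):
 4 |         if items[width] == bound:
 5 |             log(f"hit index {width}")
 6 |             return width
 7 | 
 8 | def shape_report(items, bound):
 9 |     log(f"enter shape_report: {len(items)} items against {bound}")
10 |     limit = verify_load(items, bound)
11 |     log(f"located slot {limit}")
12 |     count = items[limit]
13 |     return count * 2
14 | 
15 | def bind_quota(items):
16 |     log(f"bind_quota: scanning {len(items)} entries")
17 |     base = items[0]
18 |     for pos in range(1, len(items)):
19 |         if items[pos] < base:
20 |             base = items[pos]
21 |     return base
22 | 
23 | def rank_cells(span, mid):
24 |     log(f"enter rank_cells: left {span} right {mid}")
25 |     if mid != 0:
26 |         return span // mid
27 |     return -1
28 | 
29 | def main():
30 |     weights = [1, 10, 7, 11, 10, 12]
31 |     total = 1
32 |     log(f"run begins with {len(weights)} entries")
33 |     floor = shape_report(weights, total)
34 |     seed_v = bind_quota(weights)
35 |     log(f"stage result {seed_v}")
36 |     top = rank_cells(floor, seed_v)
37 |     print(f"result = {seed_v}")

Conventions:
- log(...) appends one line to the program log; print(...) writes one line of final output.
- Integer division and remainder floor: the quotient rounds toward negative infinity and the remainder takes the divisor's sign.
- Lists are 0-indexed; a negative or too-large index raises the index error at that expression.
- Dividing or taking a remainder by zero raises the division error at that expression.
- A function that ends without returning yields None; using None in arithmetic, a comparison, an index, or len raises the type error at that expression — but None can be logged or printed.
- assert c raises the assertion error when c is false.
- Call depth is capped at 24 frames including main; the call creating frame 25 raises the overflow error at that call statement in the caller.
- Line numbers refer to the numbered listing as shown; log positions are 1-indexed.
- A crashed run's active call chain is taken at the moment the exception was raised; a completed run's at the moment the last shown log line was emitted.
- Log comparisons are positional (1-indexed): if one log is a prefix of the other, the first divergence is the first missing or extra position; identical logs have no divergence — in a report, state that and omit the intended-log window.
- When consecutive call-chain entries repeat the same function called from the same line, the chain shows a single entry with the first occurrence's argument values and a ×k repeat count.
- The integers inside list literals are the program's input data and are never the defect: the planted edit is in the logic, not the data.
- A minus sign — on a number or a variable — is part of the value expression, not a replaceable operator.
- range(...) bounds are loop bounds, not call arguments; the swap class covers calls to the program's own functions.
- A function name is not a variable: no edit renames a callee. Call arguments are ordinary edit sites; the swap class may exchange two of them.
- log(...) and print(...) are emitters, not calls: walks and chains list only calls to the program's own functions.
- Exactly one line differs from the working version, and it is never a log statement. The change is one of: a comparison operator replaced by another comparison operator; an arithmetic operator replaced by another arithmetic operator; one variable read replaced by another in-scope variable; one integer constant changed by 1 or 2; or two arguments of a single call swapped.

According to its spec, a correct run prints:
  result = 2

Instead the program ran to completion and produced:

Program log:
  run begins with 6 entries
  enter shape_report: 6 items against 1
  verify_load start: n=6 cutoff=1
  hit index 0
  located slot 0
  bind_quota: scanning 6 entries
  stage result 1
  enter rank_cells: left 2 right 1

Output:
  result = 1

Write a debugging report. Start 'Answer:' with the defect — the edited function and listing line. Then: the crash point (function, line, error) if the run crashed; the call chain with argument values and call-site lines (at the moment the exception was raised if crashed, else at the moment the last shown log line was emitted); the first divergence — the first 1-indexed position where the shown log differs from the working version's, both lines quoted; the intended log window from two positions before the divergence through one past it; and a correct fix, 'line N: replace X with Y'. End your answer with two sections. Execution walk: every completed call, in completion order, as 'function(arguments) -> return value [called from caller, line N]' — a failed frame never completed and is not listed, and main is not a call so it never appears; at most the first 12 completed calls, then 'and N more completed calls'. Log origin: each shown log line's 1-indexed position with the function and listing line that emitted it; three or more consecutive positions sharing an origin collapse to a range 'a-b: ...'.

Answer: the defect is in main at line 37.
The tell: The two runs log identically and part ways only at the printed values.
Call chain: main -> rank_cells(2, 1) (called at line 36).
First divergence: none — the logs agree in full.
Execution walk:
  verify_load([1, 10, 7, 11, 10, 12], 1) -> 0  [called from shape_report, line 10]
  shape_report([1, 10, 7, 11, 10, 12], 1) -> 2  [called from main, line 33]
  bind_quota([1, 10, 7, 11, 10, 12]) -> 1  [called from main, line 34]
  rank_cells(2, 1) -> 2  [called from main, line 36]
Origin of each log line:
  1: logged in main at line 32
  2: logged in shape_report at line 9
  3: logged in verify_load at line 2
  4: logged in verify_load at line 5
  5: logged in shape_report at line 11
  6: logged in bind_quota at line 16
  7: logged in main at line 35
  8: logged in rank_cells at line 24
A correct fix: line 37: replace `seed_v` with `top`.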